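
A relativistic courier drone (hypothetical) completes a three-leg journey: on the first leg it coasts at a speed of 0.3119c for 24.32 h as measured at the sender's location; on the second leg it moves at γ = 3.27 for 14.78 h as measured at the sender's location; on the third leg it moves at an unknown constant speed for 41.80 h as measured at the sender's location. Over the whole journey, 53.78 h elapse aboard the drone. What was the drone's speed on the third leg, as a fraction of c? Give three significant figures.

β = 0.780

Leg 1: γ = 1/√(1 − 0.3119²) = 1/√0.9027 = 1.053; τ_1 = 24.32/1.053 = 23.11 h.
Leg 2: γ = 3.27; τ_2 = 14.78/3.270 = 4.520 h.
Leg 3: speed unknown; τ_3 = 41.80/γ_3.
Total proper time: 23.11 + 4.520 + τ_3 = 53.78, so τ_3 = 53.78 − 27.63 = 26.15 h.
γ_3 = 41.80/26.15 = 1.598; β = √(1 − 1/γ²) = √0.6085.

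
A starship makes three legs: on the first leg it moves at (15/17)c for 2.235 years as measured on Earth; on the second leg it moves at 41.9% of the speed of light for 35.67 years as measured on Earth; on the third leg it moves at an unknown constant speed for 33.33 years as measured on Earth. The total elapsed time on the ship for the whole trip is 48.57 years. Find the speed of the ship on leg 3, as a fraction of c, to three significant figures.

β = 0.891

Leg 1: γ = 1/√(1 − (15/17)²) = 17/8 = 2.125; τ_1 = 2.235/2.125 = 1.052 years.
Leg 2: β = 0.419; γ = 1/√(1 − 0.419²) = 1/√0.8244 = 1.101; τ_2 = 35.67/1.101 = 32.39 years.
Leg 3: speed unknown; τ_3 = 33.33/γ_3.
Total proper time: 1.052 + 32.39 + τ_3 = 48.57, so τ_3 = 48.57 − 33.44 = 15.13 years.
γ_3 = 33.33/15.13 = 2.203; β = √(1 − 1/γ²) = √0.7939.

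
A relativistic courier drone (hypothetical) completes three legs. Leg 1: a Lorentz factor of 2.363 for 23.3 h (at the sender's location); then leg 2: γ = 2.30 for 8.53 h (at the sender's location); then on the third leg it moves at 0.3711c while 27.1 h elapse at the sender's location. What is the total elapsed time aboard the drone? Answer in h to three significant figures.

Leg 1: γ = 2.363; τ_1 = 23.3/2.363 = 9.860 h.
Leg 2: γ = 2.30; τ_2 = 8.53/2.300 = 3.709 h.
Leg 3: γ = 1/√(1 − 0.3711²) = 1/√0.8623 = 1.077; τ_3 = 27.1/1.077 = 25.16 h.
Total: 9.860 + 3.709 + 25.16 h.

τ = 38.7 h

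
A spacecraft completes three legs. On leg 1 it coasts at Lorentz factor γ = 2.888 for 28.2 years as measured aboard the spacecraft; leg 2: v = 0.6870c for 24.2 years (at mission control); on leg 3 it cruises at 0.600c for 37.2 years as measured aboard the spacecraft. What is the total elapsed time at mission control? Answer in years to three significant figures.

Leg 1: γ = 2.888; Δt_1 = 2.888 × 28.2 = 81.44 years.
Leg 2: 24.2 years is already measured at mission control.
Leg 3: γ = 1/√(1 − 0.600²) = 5/4 = 1.250; Δt_3 = 1.250 × 37.2 = 46.50 years.
Total: 81.44 + 24.20 + 46.50 years.

Δt = 152 years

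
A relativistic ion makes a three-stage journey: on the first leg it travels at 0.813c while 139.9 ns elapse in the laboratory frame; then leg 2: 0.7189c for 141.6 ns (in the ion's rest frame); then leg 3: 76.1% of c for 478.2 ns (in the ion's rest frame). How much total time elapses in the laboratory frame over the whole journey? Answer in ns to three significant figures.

Δt = 1080 ns

Leg 1: 139.9 ns is already measured in the laboratory frame.
Leg 2: γ = 1/√(1 − 0.7189²) = 1/√0.4832 = 1.439; Δt_2 = 1.439 × 141.6 = 203.7 ns.
Leg 3: β = 0.761; γ = 1/√(1 − 0.761²) = 1/√0.4209 = 1.541; Δt_3 = 1.541 × 478.2 = 737.1 ns.
Total: 139.9 + 203.7 + 737.1 ns.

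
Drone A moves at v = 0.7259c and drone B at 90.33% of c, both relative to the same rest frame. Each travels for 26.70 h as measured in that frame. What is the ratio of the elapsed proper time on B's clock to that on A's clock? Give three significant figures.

A: γ = 1/√(1 − 0.7259²) = 1/√0.4731 = 1.454. B: β = 0.9033; γ = 1/√(1 − 0.9033²) = 1/√0.1840 = 2.331.
τ_A/τ_B = γ_B/γ_A = 2.331/1.454 = 1.603, so τ_B/τ_A = 0.6237.

τ_B/τ_A = 0.624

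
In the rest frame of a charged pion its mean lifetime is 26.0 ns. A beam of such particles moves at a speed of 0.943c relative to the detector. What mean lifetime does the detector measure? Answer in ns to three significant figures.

Δt = 78.1 ns

γ = 1/√(1 − 0.943²) = 1/√0.1108 = 3.005
The rest-frame lifetime is the proper time; the lab measures the dilated interval Δt = γτ₀ = 3.005 × 26.0 ns.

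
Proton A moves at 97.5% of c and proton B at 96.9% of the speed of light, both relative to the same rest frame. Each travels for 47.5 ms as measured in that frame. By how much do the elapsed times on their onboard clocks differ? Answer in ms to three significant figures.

|τ_A − τ_B| = 1.18 ms

A: β = 0.975; γ = 1/√(1 − 0.975²) = 1/√0.04938 = 4.500; τ_A = 47.5/4.500 = 10.55 ms.
B: β = 0.969; γ = 1/√(1 − 0.969²) = 1/√0.06104 = 4.048; τ_B = 47.5/4.048 = 11.74 ms.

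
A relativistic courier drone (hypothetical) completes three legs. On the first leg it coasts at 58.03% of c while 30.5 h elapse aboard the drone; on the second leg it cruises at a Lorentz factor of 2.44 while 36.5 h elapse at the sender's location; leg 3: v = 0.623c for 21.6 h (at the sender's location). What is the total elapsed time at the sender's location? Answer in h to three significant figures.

Δt = 95.6 h

Leg 1: β = 0.5803; γ = 1/√(1 − 0.5803²) = 1/√0.6633 = 1.228; Δt_1 = 1.228 × 30.5 = 37.45 h.
Leg 2: 36.5 h is already measured at the sender's location.
Leg 3: 21.6 h is already measured at the sender's location.
Total: 37.45 + 36.50 + 21.60 h.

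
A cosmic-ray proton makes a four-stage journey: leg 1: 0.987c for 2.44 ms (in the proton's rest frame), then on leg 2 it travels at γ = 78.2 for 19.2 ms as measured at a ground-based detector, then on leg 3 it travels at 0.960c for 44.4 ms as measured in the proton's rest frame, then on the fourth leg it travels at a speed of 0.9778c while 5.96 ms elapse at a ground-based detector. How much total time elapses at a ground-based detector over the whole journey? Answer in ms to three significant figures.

Δt = 199 ms

Leg 1: γ = 1/√(1 − 0.987²) = 1/√0.02583 = 6.222; Δt_1 = 6.222 × 2.44 = 15.18 ms.
Leg 2: 19.2 ms is already measured at a ground-based detector.
Leg 3: γ = 1/√(1 − 0.960²) = 25/7 ≈ 3.571; Δt_3 = 3.571 × 44.4 = 158.6 ms.
Leg 4: 5.96 ms is already measured at a ground-based detector.
Total: 15.18 + 19.20 + 158.6 + 5.960 ms.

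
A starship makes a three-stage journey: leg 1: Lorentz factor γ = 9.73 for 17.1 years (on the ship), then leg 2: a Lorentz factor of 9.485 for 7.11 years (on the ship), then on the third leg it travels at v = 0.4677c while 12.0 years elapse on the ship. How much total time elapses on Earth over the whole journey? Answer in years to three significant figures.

Δt = 247 years

Leg 1: γ = 9.73; Δt_1 = 9.730 × 17.1 = 166.4 years.
Leg 2: γ = 9.485; Δt_2 = 9.485 × 7.11 = 67.44 years.
Leg 3: γ = 1/√(1 − 0.4677²) = 1/√0.7813 = 1.131; Δt_3 = 1.131 × 12.0 = 13.58 years.
Total: 166.4 + 67.44 + 13.58 years.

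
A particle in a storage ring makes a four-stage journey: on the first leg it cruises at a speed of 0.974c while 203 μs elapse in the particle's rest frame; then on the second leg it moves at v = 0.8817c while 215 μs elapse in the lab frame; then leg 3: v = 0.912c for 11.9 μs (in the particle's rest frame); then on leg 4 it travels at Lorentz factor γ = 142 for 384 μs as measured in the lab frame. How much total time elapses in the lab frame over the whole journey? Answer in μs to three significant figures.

Δt = 1520 μs

Leg 1: γ = 1/√(1 − 0.974²) = 1/√0.05132 = 4.414; Δt_1 = 4.414 × 203 = 896.1 μs.
Leg 2: 215 μs is already measured in the lab frame.
Leg 3: γ = 1/√(1 − 0.912²) = 1/√0.1683 = 2.438; Δt_3 = 2.438 × 11.9 = 29.01 μs.
Leg 4: 384 μs is already measured in the lab frame.
Total: 896.1 + 215.0 + 29.01 + 384.0 μs.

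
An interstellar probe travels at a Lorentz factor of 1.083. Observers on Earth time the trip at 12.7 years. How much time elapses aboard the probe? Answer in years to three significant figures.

τ = 11.7 years

γ = 1.083
The interval measured on Earth is the dilated one; the clock aboard the probe measures the proper time τ = Δt/γ = 12.7/1.083 years.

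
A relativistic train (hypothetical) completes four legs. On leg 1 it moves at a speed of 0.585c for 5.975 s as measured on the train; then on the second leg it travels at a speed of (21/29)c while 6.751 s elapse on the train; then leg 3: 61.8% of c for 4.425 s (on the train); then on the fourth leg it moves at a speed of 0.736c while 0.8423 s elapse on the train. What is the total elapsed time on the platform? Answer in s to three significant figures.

Leg 1: γ = 1/√(1 − 0.585²) = 1/√0.6578 = 1.233; Δt_1 = 1.233 × 5.975 = 7.367 s.
Leg 2: γ = 1/√(1 − (21/29)²) = 29/20 = 1.450; Δt_2 = 1.450 × 6.751 = 9.789 s.
Leg 3: β = 0.618; γ = 1/√(1 − 0.618²) = 1/√0.6181 = 1.272; Δt_3 = 1.272 × 4.425 = 5.628 s.
Leg 4: γ = 1/√(1 − 0.736²) = 1/√0.4583 = 1.477; Δt_4 = 1.477 × 0.8423 = 1.244 s.
Total: 7.367 + 9.789 + 5.628 + 1.244 s.

Δt = 24.0 s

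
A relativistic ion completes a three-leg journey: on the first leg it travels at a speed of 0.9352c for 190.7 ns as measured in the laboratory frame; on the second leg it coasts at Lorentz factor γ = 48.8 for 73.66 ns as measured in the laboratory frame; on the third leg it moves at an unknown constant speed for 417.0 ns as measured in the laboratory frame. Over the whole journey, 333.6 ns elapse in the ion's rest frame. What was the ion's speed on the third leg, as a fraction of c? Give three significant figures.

Leg 1: γ = 1/√(1 − 0.9352²) = 1/√0.1254 = 2.824; τ_1 = 190.7/2.824 = 67.53 ns.
Leg 2: γ = 48.8; τ_2 = 73.66/48.80 = 1.509 ns.
Leg 3: speed unknown; τ_3 = 417.0/γ_3.
Total proper time: 67.53 + 1.509 + τ_3 = 333.6, so τ_3 = 333.6 − 69.04 = 264.6 ns.
γ_3 = 417.0/264.6 = 1.576; β = √(1 − 1/γ²) = √0.5975.

β = 0.773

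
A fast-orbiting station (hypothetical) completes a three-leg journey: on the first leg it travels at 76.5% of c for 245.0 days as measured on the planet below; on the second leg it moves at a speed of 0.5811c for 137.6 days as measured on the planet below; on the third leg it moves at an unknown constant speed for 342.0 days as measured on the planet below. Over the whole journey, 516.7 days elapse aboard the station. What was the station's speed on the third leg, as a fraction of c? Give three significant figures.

Leg 1: β = 0.765; γ = 1/√(1 − 0.765²) = 1/√0.4148 = 1.553; τ_1 = 245.0/1.553 = 157.8 days.
Leg 2: γ = 1/√(1 − 0.5811²) = 1/√0.6623 = 1.229; τ_2 = 137.6/1.229 = 112.0 days.
Leg 3: speed unknown; τ_3 = 342.0/γ_3.
Total proper time: 157.8 + 112.0 + τ_3 = 516.7, so τ_3 = 516.7 − 269.8 = 246.9 days.
γ_3 = 342.0/246.9 = 1.385; β = √(1 − 1/γ²) = √0.4787.

β = 0.692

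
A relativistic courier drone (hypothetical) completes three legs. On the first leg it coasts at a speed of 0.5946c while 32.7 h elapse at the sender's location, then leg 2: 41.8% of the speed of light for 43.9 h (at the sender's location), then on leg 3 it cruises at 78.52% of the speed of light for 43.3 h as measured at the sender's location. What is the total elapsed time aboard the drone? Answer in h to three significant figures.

τ = 93.0 h

Leg 1: γ = 1/√(1 − 0.5946²) = 1/√0.6465 = 1.244; τ_1 = 32.7/1.244 = 26.29 h.
Leg 2: β = 0.418; γ = 1/√(1 − 0.418²) = 1/√0.8253 = 1.101; τ_2 = 43.9/1.101 = 39.88 h.
Leg 3: β = 0.7852; γ = 1/√(1 − 0.7852²) = 1/√0.3835 = 1.615; τ_3 = 43.3/1.615 = 26.81 h.
Total: 26.29 + 39.88 + 26.81 h.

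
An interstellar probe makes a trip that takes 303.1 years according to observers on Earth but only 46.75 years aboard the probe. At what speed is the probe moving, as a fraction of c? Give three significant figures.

β = 0.988

The proper time is measured aboard the probe (both events occur at the probe's location); Δt is measured on Earth. γ = Δt/τ = 303.1/46.75 = 6.483.
β = √(1 − 1/γ²) = √(1 − 0.02379) = √0.9762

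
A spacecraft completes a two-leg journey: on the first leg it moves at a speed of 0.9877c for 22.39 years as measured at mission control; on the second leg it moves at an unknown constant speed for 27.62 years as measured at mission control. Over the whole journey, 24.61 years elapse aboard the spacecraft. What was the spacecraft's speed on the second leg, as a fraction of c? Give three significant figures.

Leg 1: γ = 1/√(1 − 0.9877²) = 1/√0.02445 = 6.395; τ_1 = 22.39/6.395 = 3.501 years.
Leg 2: speed unknown; τ_2 = 27.62/γ_2.
Total proper time: 3.501 + τ_2 = 24.61, so τ_2 = 24.61 − 3.501 = 21.11 years.
γ_2 = 27.62/21.11 = 1.308; β = √(1 − 1/γ²) = √0.4159.

β = 0.645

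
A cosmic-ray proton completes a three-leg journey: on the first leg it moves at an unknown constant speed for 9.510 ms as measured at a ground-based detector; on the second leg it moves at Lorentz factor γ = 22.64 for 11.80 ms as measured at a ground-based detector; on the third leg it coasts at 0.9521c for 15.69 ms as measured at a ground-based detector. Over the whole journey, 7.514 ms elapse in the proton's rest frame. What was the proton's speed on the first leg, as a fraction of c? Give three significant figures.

β = 0.973

Leg 1: speed unknown; τ_1 = 9.510/γ_1.
Leg 2: γ = 22.64; τ_2 = 11.80/22.64 = 0.5212 ms.
Leg 3: γ = 1/√(1 − 0.9521²) = 1/√0.09351 = 3.270; τ_3 = 15.69/3.270 = 4.798 ms.
Total proper time: τ_1 + 0.5212 + 4.798 = 7.514, so τ_1 = 7.514 − 5.319 = 2.195 ms.
γ_1 = 9.510/2.195 = 4.333; β = √(1 − 1/γ²) = √0.9467.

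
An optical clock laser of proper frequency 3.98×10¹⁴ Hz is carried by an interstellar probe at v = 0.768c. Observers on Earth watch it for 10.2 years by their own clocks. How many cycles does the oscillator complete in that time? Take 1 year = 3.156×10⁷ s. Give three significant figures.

γ = 1/√(1 − 0.768²) = 1/√0.4102 = 1.561
During 10.2 years of lab time, the oscillator's proper time advances by τ = Δt/γ = 10.2/1.561 = 6.533 years = 2.062×10⁸ s.
N = f × τ = 3.98×10¹⁴ × 2.062×10⁸ = 8.206×10²².

N = 8.21×10²²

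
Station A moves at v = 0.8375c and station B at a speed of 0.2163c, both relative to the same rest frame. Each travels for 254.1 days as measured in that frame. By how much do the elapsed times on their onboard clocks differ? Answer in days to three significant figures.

A: γ = 1/√(1 − 0.8375²) = 1/√0.2986 = 1.830; τ_A = 254.1/1.830 = 138.8 days.
B: γ = 1/√(1 − 0.2163²) = 1/√0.9532 = 1.024; τ_B = 254.1/1.024 = 248.1 days.

|τ_A − τ_B| = 109 days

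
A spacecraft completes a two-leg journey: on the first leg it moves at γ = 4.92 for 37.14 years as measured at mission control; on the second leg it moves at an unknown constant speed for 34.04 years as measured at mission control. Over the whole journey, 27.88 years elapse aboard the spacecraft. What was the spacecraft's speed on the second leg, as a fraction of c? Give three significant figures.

Leg 1: γ = 4.92; τ_1 = 37.14/4.920 = 7.549 years.
Leg 2: speed unknown; τ_2 = 34.04/γ_2.
Total proper time: 7.549 + τ_2 = 27.88, so τ_2 = 27.88 − 7.549 = 20.33 years.
γ_2 = 34.04/20.33 = 1.674; β = √(1 − 1/γ²) = √0.6433.

β = 0.802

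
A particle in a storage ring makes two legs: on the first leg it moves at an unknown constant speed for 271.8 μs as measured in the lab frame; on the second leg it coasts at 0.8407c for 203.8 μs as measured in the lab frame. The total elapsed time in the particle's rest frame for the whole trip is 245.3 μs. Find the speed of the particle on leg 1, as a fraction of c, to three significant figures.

β = 0.868

Leg 1: speed unknown; τ_1 = 271.8/γ_1.
Leg 2: γ = 1/√(1 − 0.8407²) = 1/√0.2932 = 1.847; τ_2 = 203.8/1.847 = 110.4 μs.
Total proper time: τ_1 + 110.4 = 245.3, so τ_1 = 245.3 − 110.4 = 134.9 μs.
γ_1 = 271.8/134.9 = 2.014; β = √(1 − 1/γ²) = √0.7535.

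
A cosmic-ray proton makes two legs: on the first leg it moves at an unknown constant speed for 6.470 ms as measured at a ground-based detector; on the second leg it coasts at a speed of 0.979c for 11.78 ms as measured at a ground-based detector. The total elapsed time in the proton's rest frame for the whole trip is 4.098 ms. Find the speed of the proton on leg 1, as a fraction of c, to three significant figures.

β = 0.965

Leg 1: speed unknown; τ_1 = 6.470/γ_1.
Leg 2: γ = 1/√(1 − 0.979²) = 1/√0.04156 = 4.905; τ_2 = 11.78/4.905 = 2.401 ms.
Total proper time: τ_1 + 2.401 = 4.098, so τ_1 = 4.098 − 2.401 = 1.697 ms.
γ_1 = 6.470/1.697 = 3.814; β = √(1 − 1/γ²) = √0.9312.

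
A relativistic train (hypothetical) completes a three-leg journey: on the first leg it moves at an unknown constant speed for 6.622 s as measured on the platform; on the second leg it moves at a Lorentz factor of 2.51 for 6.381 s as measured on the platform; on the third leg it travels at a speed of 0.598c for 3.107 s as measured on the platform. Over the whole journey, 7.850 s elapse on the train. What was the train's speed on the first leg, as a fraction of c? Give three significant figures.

β = 0.905

Leg 1: speed unknown; τ_1 = 6.622/γ_1.
Leg 2: γ = 2.51; τ_2 = 6.381/2.510 = 2.542 s.
Leg 3: γ = 1/√(1 − 0.598²) = 1/√0.6424 = 1.248; τ_3 = 3.107/1.248 = 2.490 s.
Total proper time: τ_1 + 2.542 + 2.490 = 7.850, so τ_1 = 7.850 − 5.032 = 2.818 s.
γ_1 = 6.622/2.818 = 2.350; β = √(1 − 1/γ²) = √0.8190.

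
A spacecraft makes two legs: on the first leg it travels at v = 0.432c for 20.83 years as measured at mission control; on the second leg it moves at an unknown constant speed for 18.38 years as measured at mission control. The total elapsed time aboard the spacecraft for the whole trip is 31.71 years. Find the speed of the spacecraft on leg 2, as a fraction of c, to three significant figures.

Leg 1: γ = 1/√(1 − 0.432²) = 1/√0.8134 = 1.109; τ_1 = 20.83/1.109 = 18.79 years.
Leg 2: speed unknown; τ_2 = 18.38/γ_2.
Total proper time: 18.79 + τ_2 = 31.71, so τ_2 = 31.71 − 18.79 = 12.92 years.
γ_2 = 18.38/12.92 = 1.422; β = √(1 − 1/γ²) = √0.5056.

β = 0.711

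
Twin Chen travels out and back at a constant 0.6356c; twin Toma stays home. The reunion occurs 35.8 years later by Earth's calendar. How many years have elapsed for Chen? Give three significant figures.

γ = 1/√(1 − 0.6356²) = 1/√0.5960 = 1.295
Chen's clock measures proper time along the trip: τ = Δt/γ = 35.8/1.295 years.

τ = 27.6 years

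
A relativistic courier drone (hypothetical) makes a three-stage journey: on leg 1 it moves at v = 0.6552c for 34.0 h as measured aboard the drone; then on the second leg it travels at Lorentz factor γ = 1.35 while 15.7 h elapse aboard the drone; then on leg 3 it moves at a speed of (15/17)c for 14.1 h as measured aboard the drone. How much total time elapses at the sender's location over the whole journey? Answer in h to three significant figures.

Leg 1: γ = 1/√(1 − 0.6552²) = 1/√0.5707 = 1.324; Δt_1 = 1.324 × 34.0 = 45.01 h.
Leg 2: γ = 1.35; Δt_2 = 1.350 × 15.7 = 21.20 h.
Leg 3: γ = 1/√(1 − (15/17)²) = 17/8 = 2.125; Δt_3 = 2.125 × 14.1 = 29.96 h.
Total: 45.01 + 21.20 + 29.96 h.

Δt = 96.2 h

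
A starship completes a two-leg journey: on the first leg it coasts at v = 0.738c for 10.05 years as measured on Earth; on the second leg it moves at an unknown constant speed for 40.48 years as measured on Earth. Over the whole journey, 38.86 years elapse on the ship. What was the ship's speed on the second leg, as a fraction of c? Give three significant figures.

β = 0.610

Leg 1: γ = 1/√(1 − 0.738²) = 1/√0.4554 = 1.482; τ_1 = 10.05/1.482 = 6.782 years.
Leg 2: speed unknown; τ_2 = 40.48/γ_2.
Total proper time: 6.782 + τ_2 = 38.86, so τ_2 = 38.86 − 6.782 = 32.08 years.
γ_2 = 40.48/32.08 = 1.262; β = √(1 − 1/γ²) = √0.3720.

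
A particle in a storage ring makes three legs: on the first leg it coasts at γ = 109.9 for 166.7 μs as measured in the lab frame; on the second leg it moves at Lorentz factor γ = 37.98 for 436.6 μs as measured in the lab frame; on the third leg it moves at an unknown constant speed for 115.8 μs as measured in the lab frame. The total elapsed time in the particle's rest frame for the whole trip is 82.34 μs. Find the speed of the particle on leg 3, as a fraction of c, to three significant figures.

β = 0.801

Leg 1: γ = 109.9; τ_1 = 166.7/109.9 = 1.517 μs.
Leg 2: γ = 37.98; τ_2 = 436.6/37.98 = 11.50 μs.
Leg 3: speed unknown; τ_3 = 115.8/γ_3.
Total proper time: 1.517 + 11.50 + τ_3 = 82.34, so τ_3 = 82.34 − 13.01 = 69.33 μs.
γ_3 = 115.8/69.33 = 1.670; β = √(1 − 1/γ²) = √0.6416.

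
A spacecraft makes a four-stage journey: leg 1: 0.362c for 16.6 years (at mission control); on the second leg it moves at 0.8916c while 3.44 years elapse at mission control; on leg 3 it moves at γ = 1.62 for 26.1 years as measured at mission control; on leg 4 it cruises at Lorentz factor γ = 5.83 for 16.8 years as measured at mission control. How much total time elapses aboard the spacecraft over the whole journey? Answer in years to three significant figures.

τ = 36.0 years

Leg 1: γ = 1/√(1 − 0.362²) = 1/√0.8690 = 1.073; τ_1 = 16.6/1.073 = 15.47 years.
Leg 2: γ = 1/√(1 − 0.8916²) = 1/√0.2050 = 2.208; τ_2 = 3.44/2.208 = 1.558 years.
Leg 3: γ = 1.62; τ_3 = 26.1/1.620 = 16.11 years.
Leg 4: γ = 5.83; τ_4 = 16.8/5.830 = 2.882 years.
Total: 15.47 + 1.558 + 16.11 + 2.882 years.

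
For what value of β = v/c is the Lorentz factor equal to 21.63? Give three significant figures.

β = √(1 − 1/γ²) = √(1 − 1/21.63²) = √(1 − 0.002137) = √0.9979

β = 0.999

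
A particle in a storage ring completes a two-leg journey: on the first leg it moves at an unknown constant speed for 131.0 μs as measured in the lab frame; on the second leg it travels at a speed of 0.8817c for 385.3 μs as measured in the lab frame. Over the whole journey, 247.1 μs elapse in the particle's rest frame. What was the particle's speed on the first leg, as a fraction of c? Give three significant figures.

Leg 1: speed unknown; τ_1 = 131.0/γ_1.
Leg 2: γ = 1/√(1 − 0.8817²) = 1/√0.2226 = 2.119; τ_2 = 385.3/2.119 = 181.8 μs.
Total proper time: τ_1 + 181.8 = 247.1, so τ_1 = 247.1 − 181.8 = 65.31 μs.
γ_1 = 131.0/65.31 = 2.006; β = √(1 − 1/γ²) = √0.7514.

β = 0.867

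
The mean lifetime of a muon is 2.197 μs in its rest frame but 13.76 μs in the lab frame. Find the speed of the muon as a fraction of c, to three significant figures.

γ = Δt/τ₀ = 13.76/2.197 = 6.263
β = √(1 − 1/γ²) = √(1 − 0.02549) = √0.9745

v = 0.987c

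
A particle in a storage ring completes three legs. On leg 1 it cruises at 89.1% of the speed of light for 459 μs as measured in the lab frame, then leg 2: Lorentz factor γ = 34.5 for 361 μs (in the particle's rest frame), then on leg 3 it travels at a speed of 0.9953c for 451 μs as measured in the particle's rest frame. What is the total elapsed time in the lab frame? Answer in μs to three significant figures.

Leg 1: 459 μs is already measured in the lab frame.
Leg 2: γ = 34.5; Δt_2 = 34.50 × 361 = 1.245×10⁴ μs.
Leg 3: γ = 1/√(1 − 0.9953²) = 1/√0.009378 = 10.33; Δt_3 = 10.33 × 451 = 4657 μs.
Total: 459.0 + 1.245×10⁴ + 4657 μs.

Δt = 1.76×10⁴ μs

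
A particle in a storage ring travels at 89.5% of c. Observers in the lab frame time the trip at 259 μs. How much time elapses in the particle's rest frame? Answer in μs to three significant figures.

τ = 116 μs

β = 0.895; γ = 1/√(1 − 0.895²) = 1/√0.1990 = 2.242
The interval measured in the lab frame is the dilated one; the clock in the particle's rest frame measures the proper time τ = Δt/γ = 259/2.242 μs.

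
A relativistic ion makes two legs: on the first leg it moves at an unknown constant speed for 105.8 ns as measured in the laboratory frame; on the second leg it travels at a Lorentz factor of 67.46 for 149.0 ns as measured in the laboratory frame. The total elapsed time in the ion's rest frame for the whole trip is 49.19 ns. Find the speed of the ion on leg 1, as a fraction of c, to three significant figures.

β = 0.896

Leg 1: speed unknown; τ_1 = 105.8/γ_1.
Leg 2: γ = 67.46; τ_2 = 149.0/67.46 = 2.209 ns.
Total proper time: τ_1 + 2.209 = 49.19, so τ_1 = 49.19 − 2.209 = 46.98 ns.
γ_1 = 105.8/46.98 = 2.252; β = √(1 − 1/γ²) = √0.8028.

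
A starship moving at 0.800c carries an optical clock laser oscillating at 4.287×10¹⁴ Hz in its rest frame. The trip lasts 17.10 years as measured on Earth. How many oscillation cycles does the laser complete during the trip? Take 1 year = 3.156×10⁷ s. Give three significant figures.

N = 1.39×10²³

γ = 1/√(1 − 0.800²) = 5/3 ≈ 1.667
The oscillator's own cycle count is N = f × τ where τ is the proper time on the ship. τ = Δt/γ = 17.10/1.667 = 10.26 years = 3.238×10⁸ s.
N = 4.287×10¹⁴ × 3.238×10⁸ = 1.388×10²³.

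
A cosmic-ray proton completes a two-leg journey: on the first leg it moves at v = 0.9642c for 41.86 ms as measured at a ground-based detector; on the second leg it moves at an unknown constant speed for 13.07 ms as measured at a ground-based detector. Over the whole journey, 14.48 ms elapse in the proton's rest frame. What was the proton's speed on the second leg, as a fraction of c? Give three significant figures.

β = 0.966

Leg 1: γ = 1/√(1 − 0.9642²) = 1/√0.07032 = 3.771; τ_1 = 41.86/3.771 = 11.10 ms.
Leg 2: speed unknown; τ_2 = 13.07/γ_2.
Total proper time: 11.10 + τ_2 = 14.48, so τ_2 = 14.48 − 11.10 = 3.380 ms.
γ_2 = 13.07/3.380 = 3.867; β = √(1 − 1/γ²) = √0.9331.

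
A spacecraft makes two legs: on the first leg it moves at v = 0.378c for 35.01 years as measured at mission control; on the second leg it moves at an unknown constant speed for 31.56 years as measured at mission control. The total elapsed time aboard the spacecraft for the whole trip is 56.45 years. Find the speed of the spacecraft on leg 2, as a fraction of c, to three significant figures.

Leg 1: γ = 1/√(1 − 0.378²) = 1/√0.8571 = 1.080; τ_1 = 35.01/1.080 = 32.41 years.
Leg 2: speed unknown; τ_2 = 31.56/γ_2.
Total proper time: 32.41 + τ_2 = 56.45, so τ_2 = 56.45 − 32.41 = 24.04 years.
γ_2 = 31.56/24.04 = 1.313; β = √(1 − 1/γ²) = √0.4199.

β = 0.648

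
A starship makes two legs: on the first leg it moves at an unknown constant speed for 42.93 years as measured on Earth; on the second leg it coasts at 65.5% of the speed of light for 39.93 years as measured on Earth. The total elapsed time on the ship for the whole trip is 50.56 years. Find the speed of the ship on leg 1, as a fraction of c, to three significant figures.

β = 0.880

Leg 1: speed unknown; τ_1 = 42.93/γ_1.
Leg 2: β = 0.655; γ = 1/√(1 − 0.655²) = 1/√0.5710 = 1.323; τ_2 = 39.93/1.323 = 30.17 years.
Total proper time: τ_1 + 30.17 = 50.56, so τ_1 = 50.56 − 30.17 = 20.39 years.
γ_1 = 42.93/20.39 = 2.106; β = √(1 − 1/γ²) = √0.7745.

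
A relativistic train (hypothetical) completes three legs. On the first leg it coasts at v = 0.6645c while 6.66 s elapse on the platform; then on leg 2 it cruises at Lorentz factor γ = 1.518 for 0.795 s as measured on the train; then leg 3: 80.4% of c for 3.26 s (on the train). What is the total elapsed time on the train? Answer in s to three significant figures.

τ = 9.03 s

Leg 1: γ = 1/√(1 − 0.6645²) = 1/√0.5584 = 1.338; τ_1 = 6.66/1.338 = 4.977 s.
Leg 2: 0.795 s is already measured on the train.
Leg 3: 3.26 s is already measured on the train.
Total: 4.977 + 0.7950 + 3.260 s.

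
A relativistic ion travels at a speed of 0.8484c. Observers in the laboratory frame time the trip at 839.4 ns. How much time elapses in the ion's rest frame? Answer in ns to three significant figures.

τ = 444 ns

γ = 1/√(1 − 0.8484²) = 1/√0.2802 = 1.889
The interval measured in the laboratory frame is the dilated one; the clock in the ion's rest frame measures the proper time τ = Δt/γ = 839.4/1.889 ns.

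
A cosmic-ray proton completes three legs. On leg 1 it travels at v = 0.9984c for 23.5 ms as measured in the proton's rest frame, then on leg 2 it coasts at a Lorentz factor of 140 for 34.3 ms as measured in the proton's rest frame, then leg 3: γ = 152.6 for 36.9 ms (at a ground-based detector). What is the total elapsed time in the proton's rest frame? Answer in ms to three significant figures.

Leg 1: 23.5 ms is already measured in the proton's rest frame.
Leg 2: 34.3 ms is already measured in the proton's rest frame.
Leg 3: γ = 152.6; τ_3 = 36.9/152.6 = 0.2418 ms.
Total: 23.50 + 34.30 + 0.2418 ms.

τ = 58.0 ms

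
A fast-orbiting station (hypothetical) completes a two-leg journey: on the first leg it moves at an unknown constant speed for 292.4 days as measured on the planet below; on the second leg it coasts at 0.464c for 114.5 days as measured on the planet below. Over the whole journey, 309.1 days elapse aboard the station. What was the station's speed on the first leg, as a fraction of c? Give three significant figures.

Leg 1: speed unknown; τ_1 = 292.4/γ_1.
Leg 2: γ = 1/√(1 − 0.464²) = 1/√0.7847 = 1.129; τ_2 = 114.5/1.129 = 101.4 days.
Total proper time: τ_1 + 101.4 = 309.1, so τ_1 = 309.1 − 101.4 = 207.7 days.
γ_1 = 292.4/207.7 = 1.408; β = √(1 − 1/γ²) = √0.4956.

β = 0.704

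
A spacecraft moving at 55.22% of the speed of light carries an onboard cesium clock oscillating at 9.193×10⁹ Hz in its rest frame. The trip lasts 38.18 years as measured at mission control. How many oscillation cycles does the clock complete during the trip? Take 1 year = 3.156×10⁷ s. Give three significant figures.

β = 0.5522; γ = 1/√(1 − 0.5522²) = 1/√0.6951 = 1.199
The oscillator's own cycle count is N = f × τ where τ is the proper time aboard the spacecraft. τ = Δt/γ = 38.18/1.199 = 31.83 years = 1.005×10⁹ s.
N = 9.193×10⁹ × 1.005×10⁹ = 9.235×10¹⁸.

N = 9.24×10¹⁸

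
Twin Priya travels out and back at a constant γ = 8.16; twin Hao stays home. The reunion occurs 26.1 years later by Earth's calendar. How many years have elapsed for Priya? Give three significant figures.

γ = 8.16
Priya's clock measures proper time along the trip: τ = Δt/γ = 26.1/8.160 years.

τ = 3.20 years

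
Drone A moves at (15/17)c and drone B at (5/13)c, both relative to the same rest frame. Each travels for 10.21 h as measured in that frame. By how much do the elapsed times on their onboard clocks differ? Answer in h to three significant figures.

A: γ = 1/√(1 − (15/17)²) = 17/8 = 2.125; τ_A = 10.21/2.125 = 4.805 h.
B: γ = 1/√(1 − (5/13)²) = 13/12 ≈ 1.083; τ_B = 10.21/1.083 = 9.425 h.

|τ_A − τ_B| = 4.62 h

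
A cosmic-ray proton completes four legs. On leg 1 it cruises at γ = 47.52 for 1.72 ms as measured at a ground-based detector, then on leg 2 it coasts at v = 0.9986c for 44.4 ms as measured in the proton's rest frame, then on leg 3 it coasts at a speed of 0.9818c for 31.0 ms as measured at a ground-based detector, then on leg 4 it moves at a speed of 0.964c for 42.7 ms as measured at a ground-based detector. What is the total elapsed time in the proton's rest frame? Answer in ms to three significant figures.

τ = 61.7 ms

Leg 1: γ = 47.52; τ_1 = 1.72/47.52 = 0.03620 ms.
Leg 2: 44.4 ms is already measured in the proton's rest frame.
Leg 3: γ = 1/√(1 − 0.9818²) = 1/√0.03607 = 5.265; τ_3 = 31.0/5.265 = 5.887 ms.
Leg 4: γ = 1/√(1 − 0.964²) = 1/√0.07070 = 3.761; τ_4 = 42.7/3.761 = 11.35 ms.
Total: 0.03620 + 44.40 + 5.887 + 11.35 ms.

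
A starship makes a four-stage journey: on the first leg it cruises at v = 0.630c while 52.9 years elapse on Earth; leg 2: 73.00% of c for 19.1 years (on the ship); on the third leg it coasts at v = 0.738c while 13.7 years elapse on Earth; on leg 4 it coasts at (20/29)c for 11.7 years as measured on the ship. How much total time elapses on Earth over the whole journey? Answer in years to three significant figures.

Leg 1: 52.9 years is already measured on Earth.
Leg 2: β = 0.7300; γ = 1/√(1 − 0.7300²) = 1/√0.4671 = 1.463; Δt_2 = 1.463 × 19.1 = 27.95 years.
Leg 3: 13.7 years is already measured on Earth.
Leg 4: γ = 1/√(1 − (20/29)²) = 29/21 ≈ 1.381; Δt_4 = 1.381 × 11.7 = 16.16 years.
Total: 52.90 + 27.95 + 13.70 + 16.16 years.

Δt = 111 years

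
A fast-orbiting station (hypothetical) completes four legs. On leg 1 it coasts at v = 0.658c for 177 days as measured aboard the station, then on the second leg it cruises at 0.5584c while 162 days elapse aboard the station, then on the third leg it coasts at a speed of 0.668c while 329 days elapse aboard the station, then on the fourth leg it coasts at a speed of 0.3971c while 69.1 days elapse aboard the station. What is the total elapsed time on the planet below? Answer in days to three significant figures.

Leg 1: γ = 1/√(1 − 0.658²) = 1/√0.5670 = 1.328; Δt_1 = 1.328 × 177 = 235.1 days.
Leg 2: γ = 1/√(1 − 0.5584²) = 1/√0.6882 = 1.205; Δt_2 = 1.205 × 162 = 195.3 days.
Leg 3: γ = 1/√(1 − 0.668²) = 1/√0.5538 = 1.344; Δt_3 = 1.344 × 329 = 442.1 days.
Leg 4: γ = 1/√(1 − 0.3971²) = 1/√0.8423 = 1.090; Δt_4 = 1.090 × 69.1 = 75.29 days.
Total: 235.1 + 195.3 + 442.1 + 75.29 days.

Δt = 948 days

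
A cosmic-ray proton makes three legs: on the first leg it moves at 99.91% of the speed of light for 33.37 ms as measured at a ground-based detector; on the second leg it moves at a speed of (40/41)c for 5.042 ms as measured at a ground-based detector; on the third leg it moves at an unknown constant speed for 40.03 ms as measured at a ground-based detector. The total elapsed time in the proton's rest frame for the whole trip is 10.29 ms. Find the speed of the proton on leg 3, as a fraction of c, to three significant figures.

Leg 1: β = 0.9991; γ = 1/√(1 − 0.9991²) = 1/√0.001799 = 23.58; τ_1 = 33.37/23.58 = 1.415 ms.
Leg 2: γ = 1/√(1 − (40/41)²) = 41/9 ≈ 4.556; τ_2 = 5.042/4.556 = 1.107 ms.
Leg 3: speed unknown; τ_3 = 40.03/γ_3.
Total proper time: 1.415 + 1.107 + τ_3 = 10.29, so τ_3 = 10.29 − 2.522 = 7.768 ms.
γ_3 = 40.03/7.768 = 5.153; β = √(1 − 1/γ²) = √0.9623.

β = 0.981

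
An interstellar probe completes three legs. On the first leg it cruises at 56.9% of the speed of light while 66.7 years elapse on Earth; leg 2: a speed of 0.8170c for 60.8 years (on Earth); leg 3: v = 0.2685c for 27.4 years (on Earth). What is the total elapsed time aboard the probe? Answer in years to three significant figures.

Leg 1: β = 0.569; γ = 1/√(1 − 0.569²) = 1/√0.6762 = 1.216; τ_1 = 66.7/1.216 = 54.85 years.
Leg 2: γ = 1/√(1 − 0.8170²) = 1/√0.3325 = 1.734; τ_2 = 60.8/1.734 = 35.06 years.
Leg 3: γ = 1/√(1 − 0.2685²) = 1/√0.9279 = 1.038; τ_3 = 27.4/1.038 = 26.39 years.
Total: 54.85 + 35.06 + 26.39 years.

τ = 116 years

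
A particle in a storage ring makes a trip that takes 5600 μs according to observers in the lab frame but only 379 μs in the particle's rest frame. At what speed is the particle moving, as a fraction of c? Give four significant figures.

The proper time is measured in the particle's rest frame (both events occur at the particle's location); Δt is measured in the lab frame. γ = Δt/τ = 5600/379 = 14.78.
β = √(1 − 1/γ²) = √(1 − 0.004580) = √0.9954

v = 0.9977c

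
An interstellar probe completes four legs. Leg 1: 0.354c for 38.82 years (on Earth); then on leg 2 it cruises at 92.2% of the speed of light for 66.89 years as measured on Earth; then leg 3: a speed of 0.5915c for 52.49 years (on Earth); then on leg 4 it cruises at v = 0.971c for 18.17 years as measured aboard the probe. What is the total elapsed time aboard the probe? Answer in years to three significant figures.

Leg 1: γ = 1/√(1 − 0.354²) = 1/√0.8747 = 1.069; τ_1 = 38.82/1.069 = 36.31 years.
Leg 2: β = 0.922; γ = 1/√(1 − 0.922²) = 1/√0.1499 = 2.583; τ_2 = 66.89/2.583 = 25.90 years.
Leg 3: γ = 1/√(1 − 0.5915²) = 1/√0.6501 = 1.240; τ_3 = 52.49/1.240 = 42.32 years.
Leg 4: 18.17 years is already measured aboard the probe.
Total: 36.31 + 25.90 + 42.32 + 18.17 years.

τ = 123 years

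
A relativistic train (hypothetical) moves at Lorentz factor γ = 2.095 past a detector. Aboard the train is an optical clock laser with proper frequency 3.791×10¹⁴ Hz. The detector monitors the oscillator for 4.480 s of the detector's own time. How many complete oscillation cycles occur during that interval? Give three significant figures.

N = 8.11×10¹⁴

γ = 2.095
During 4.480 s of lab time, the oscillator's proper time advances by τ = Δt/γ = 4.480/2.095 = 2.138 s = 2.138×10⁰ s.
N = f × τ = 3.791×10¹⁴ × 2.138×10⁰ = 8.107×10¹⁴.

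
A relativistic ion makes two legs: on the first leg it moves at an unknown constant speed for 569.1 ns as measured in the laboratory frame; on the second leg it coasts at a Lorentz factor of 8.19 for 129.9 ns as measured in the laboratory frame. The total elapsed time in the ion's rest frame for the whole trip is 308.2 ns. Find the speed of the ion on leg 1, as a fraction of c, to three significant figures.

Leg 1: speed unknown; τ_1 = 569.1/γ_1.
Leg 2: γ = 8.19; τ_2 = 129.9/8.190 = 15.86 ns.
Total proper time: τ_1 + 15.86 = 308.2, so τ_1 = 308.2 − 15.86 = 292.3 ns.
γ_1 = 569.1/292.3 = 1.947; β = √(1 − 1/γ²) = √0.7361.

β = 0.858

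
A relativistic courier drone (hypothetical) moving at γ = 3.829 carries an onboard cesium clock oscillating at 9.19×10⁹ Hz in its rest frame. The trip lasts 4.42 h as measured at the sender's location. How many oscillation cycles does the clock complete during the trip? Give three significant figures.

γ = 3.829
The oscillator's own cycle count is N = f × τ where τ is the proper time aboard the drone. τ = Δt/γ = 4.42/3.829 = 1.154 h = 4.156×10³ s.
N = 9.19×10⁹ × 4.156×10³ = 3.819×10¹³.

N = 3.82×10¹³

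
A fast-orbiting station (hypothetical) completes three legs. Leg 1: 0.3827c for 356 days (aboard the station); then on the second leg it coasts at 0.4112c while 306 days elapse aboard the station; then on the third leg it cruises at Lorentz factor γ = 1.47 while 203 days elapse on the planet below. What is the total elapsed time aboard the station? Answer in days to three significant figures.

Leg 1: 356 days is already measured aboard the station.
Leg 2: 306 days is already measured aboard the station.
Leg 3: γ = 1.47; τ_3 = 203/1.470 = 138.1 days.
Total: 356.0 + 306.0 + 138.1 days.

τ = 800 days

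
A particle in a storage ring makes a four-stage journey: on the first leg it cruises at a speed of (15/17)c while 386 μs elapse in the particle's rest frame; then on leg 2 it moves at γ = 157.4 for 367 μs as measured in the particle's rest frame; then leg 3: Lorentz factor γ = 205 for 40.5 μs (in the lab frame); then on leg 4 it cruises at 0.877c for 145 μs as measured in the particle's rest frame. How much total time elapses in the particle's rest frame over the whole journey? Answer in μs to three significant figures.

τ = 898 μs

Leg 1: 386 μs is already measured in the particle's rest frame.
Leg 2: 367 μs is already measured in the particle's rest frame.
Leg 3: γ = 205; τ_3 = 40.5/205.0 = 0.1976 μs.
Leg 4: 145 μs is already measured in the particle's rest frame.
Total: 386.0 + 367.0 + 0.1976 + 145.0 μs.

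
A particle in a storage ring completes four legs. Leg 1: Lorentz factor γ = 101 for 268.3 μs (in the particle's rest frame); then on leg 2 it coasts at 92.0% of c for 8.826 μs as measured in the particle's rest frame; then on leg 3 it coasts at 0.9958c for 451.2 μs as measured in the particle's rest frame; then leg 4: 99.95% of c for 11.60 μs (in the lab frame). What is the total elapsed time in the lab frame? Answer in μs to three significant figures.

Leg 1: γ = 101; Δt_1 = 101.0 × 268.3 = 2.710×10⁴ μs.
Leg 2: β = 0.920; γ = 1/√(1 − 0.920²) = 1/√0.1536 = 2.552; Δt_2 = 2.552 × 8.826 = 22.52 μs.
Leg 3: γ = 1/√(1 − 0.9958²) = 1/√0.008382 = 10.92; Δt_3 = 10.92 × 451.2 = 4928 μs.
Leg 4: 11.60 μs is already measured in the lab frame.
Total: 2.710×10⁴ + 22.52 + 4928 + 11.60 μs.

Δt = 3.21×10⁴ μs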